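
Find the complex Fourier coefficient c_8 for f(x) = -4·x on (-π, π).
Compute the real Fourier coefficients first: a_8 = 0, b_8 = 1.
Then c_8 = (a_8 − i·b_8)/2 = -i/2.

Final answer: -i/2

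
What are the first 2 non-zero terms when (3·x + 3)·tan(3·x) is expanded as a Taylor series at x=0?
9·x^2 + 9·x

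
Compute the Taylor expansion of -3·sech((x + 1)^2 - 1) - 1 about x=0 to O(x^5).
-17·x^4/2 + 6·x^3 + 6·x^2 - 4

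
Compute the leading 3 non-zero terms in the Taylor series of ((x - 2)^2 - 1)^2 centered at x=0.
22·x^2 - 24·x + 9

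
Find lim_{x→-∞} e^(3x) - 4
Evaluate the dominant behaviour as x → -∞; each term tends to a finite value or vanishes.
Limit = -4.

Final answer: -4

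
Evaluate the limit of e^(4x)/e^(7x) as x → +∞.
This is an ∞/∞ indeterminate form as x → +∞.
Rewrite e^(4x)/e^(7x) = e^((4−7)x) = e^(-3x); the exponent coefficient is -3 < 0 so e^(-3x) → 0.
Limit = 0.

Final answer: 0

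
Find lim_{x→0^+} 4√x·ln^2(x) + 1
The product is a 0·∞ indeterminate form at x → 0⁺.
Rewrite the product as 4·ln^2(x) / x^(-1/2) and apply L'Hôpital, or use the standard hierarchy x^(-1/2) ≫ |ln x|^2 as x → 0⁺.
The indeterminate product → 0, so the limit = 1.

Final answer: 1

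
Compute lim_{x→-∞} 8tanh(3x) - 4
Evaluate the dominant behaviour as x → -∞; each term tends to a finite value or vanishes.
Limit = -12.

Final answer: -12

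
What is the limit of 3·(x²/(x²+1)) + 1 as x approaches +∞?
Evaluate the dominant behaviour as x → +∞; each term tends to a finite value or vanishes.
Limit = 4.

Final answer: 4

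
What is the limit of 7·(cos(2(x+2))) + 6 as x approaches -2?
Direct substitution at x = -2 gives 13.

Final answer: 13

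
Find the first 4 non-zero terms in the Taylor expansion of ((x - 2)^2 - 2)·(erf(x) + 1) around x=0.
2·x^3/(3·√(π)) + x^2·(1 - 8/√(π)) + x·(-4 + 4/√(π)) + 2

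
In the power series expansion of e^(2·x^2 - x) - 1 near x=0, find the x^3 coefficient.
Expand to order 3: e^(2·x^2 - x) - 1 = -13·x^3/6 + 5·x^2/2 - x + O(x^4).
The coefficient of x^3 is -13/6.

Final answer: -13/6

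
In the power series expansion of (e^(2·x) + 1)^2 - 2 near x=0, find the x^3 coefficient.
Expand to order 3: (e^(2·x) + 1)^2 - 2 = 40·x^3/3 + 12·x^2 + 8·x + 2 + O(x^4).
The coefficient of x^3 is 40/3.

Final answer: 40/3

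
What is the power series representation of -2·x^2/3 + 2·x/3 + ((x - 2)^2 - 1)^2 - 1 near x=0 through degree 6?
x^4 - 8·x^3 + 64·x^2/3 - 70·x/3 + 8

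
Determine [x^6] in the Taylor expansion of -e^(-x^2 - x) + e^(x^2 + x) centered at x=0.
Expand to order 6: -e^(-x^2 - x) + e^(x^2 + x) = 5·x^6/12 + 61·x^5/60 + x^4 + x^3/3 + 2·x^2 + 2·x + O(x^7).
The coefficient of x^6 is 5/12.

Final answer: 5/12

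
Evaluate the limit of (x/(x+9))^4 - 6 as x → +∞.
As x → +∞: x/(x+9) = 1/(1 + 9/x) → 1, and the 4th power of a limit-1 base also → 1; with the additive constant, 1 - 6 = -5.
Limit = -5.

Final answer: -5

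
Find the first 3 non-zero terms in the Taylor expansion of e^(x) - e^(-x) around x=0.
x^5/60 + x^3/3 + 2·x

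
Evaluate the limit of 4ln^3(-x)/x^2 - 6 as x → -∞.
The quotient is an ∞/∞ indeterminate form as x → -∞.
Compare growth rates of the dominant terms (exponentials ≫ polynomials ≫ logarithms), or apply L'Hôpital's rule; the quotient → 0.
Adding the constant: 0 - 6 = -6. Limit = -6.

Final answer: -6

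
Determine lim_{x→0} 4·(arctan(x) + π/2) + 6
Direct substitution at x = 0 gives 6 + 2·π.

Final answer: 6 + 2·π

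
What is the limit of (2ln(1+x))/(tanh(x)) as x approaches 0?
Both numerator and denominator → 0 as x → 0; this is a 0/0 indeterminate form.
Expand each to leading order near x = 0: numerator ~ 2·x, denominator ~ x.
The limit of the ratio is 2.

Final answer: 2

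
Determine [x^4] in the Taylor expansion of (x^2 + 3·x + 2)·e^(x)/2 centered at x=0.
Expand to order 4: (x^2 + 3·x + 2)·e^(x)/2 = 13·x^4/24 + 17·x^3/12 + 5·x^2/2 + 5·x/2 + 1 + O(x^5).
The coefficient of x^4 is 13/24.

Final answer: 13/24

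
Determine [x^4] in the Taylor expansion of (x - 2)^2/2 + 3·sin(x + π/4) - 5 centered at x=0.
Expand to order 4: (x - 2)^2/2 + 3·sin(x + π/4) - 5 = √(2)·x^4/16 - √(2)·x^3/4 + x^2·(1/2 - 3·√(2)/4) + x·(-2 + 3·√(2)/2) - 3 + 3·√(2)/2 + O(x^5).
The coefficient of x^4 is √(2)/16.

Final answer: √(2)/16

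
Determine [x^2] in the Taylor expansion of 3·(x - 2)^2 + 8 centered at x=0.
Expand to order 2: 3·(x - 2)^2 + 8 = 3·x^2 - 12·x + 20 + O(x^3).
The coefficient of x^2 is 3.

Final answer: 3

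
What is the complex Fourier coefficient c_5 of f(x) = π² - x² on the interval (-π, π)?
Compute the real Fourier coefficients first: a_5 = 4/25, b_5 = 0.
Then c_5 = (a_5 − i·b_5)/2 = 2/25.

Final answer: 2/25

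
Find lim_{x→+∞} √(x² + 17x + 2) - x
This is an ∞ − ∞ indeterminate form.
Multiply and divide by the conjugate √(x²+17x + 2) + x; the x² terms cancel, leaving (17x + 2)/(√(x²+17x + 2)+x) → 17/2.
Limit = 17/2.

Final answer: 17/2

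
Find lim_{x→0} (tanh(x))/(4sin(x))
Both numerator and denominator → 0 as x → 0; this is a 0/0 indeterminate form.
Expand each to leading order near x = 0: numerator ~ x, denominator ~ 4·x.
The limit of the ratio is 1/4.

Final answer: 1/4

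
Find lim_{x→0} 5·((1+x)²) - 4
Direct substitution at x = 0 gives 1.

Final answer: 1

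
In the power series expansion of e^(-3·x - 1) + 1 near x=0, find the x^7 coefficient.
Expand to order 7: e^(-3·x - 1) + 1 = -243·x^7·e^(-1)/560 + 81·x^6·e^(-1)/80 - 81·x^5·e^(-1)/40 + 27·x^4·e^(-1)/8 - 9·x^3·e^(-1)/2 + 9·x^2·e^(-1)/2 - 3·x·e^(-1) + e^(-1) + 1 + O(x^8).
The coefficient of x^7 is -243·e^(-1)/560.

Final answer: -243·e^(-1)/560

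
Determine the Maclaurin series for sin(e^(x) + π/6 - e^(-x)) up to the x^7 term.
19·√(3)·x^7/720 + 2·x^6/15 - 23·√(3)·x^5/120 - √(3)·x^3/2 - x^2 + √(3)·x + 1/2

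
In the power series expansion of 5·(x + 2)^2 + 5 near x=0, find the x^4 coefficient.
Expand to order 4: 5·(x + 2)^2 + 5 = 5·x^2 + 20·x + 25 + O(x^5).
The coefficient of x^4 is 0.

Final answer: 0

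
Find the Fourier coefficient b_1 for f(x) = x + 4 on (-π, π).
b_1 = (1/π) ∫_{-π}^{π} f(x)·sin(1x) dx.
Evaluate the integral (use parity and integration by parts as needed): b_1 = 2.

Final answer: 2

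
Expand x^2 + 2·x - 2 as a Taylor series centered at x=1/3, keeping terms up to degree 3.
-11/9 + 8·(x - 1/3)/3 + (x - 1/3)^2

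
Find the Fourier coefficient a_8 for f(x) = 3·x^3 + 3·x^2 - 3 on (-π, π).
a_8 = (1/π) ∫_{-π}^{π} f(x)·cos(8x) dx.
Evaluate the integral (use parity and integration by parts as needed): a_8 = 3/16.

Final answer: 3/16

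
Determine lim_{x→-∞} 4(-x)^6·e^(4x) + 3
The product is a 0·∞ indeterminate form at x → -∞.
Rewrite the product as 4(-x)^6 / e^(-4x) (an ∞/∞ form) and apply L'Hôpital, or use the standard hierarchy e^(4|x|) ≫ |(-x)^6| as x → -∞.
The indeterminate product → 0, so the limit = 3.

Final answer: 3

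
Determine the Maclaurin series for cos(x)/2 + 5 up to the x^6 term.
-x^6/1440 + x^4/48 - x^2/4 + 11/2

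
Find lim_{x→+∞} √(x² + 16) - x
This is an ∞ − ∞ indeterminate form.
Multiply and divide by the conjugate √(x²+16) + x; the x² terms cancel, leaving 16/(√(x²+16)+x) → 0.
Limit = 0.

Final answer: 0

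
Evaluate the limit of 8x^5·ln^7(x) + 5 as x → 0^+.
The product is a 0·∞ indeterminate form at x → 0⁺.
Rewrite the product as 8·ln^7(x) / x^(-5) and apply L'Hôpital, or use the standard hierarchy x^(-5) ≫ |ln x|^7 as x → 0⁺.
The indeterminate product → 0, so the limit = 5.

Final answer: 5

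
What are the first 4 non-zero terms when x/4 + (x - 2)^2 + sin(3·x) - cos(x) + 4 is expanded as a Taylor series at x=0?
-9·x^3/2 + 3·x^2/2 - 3·x/4 + 7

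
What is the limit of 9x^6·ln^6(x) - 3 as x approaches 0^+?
The product is a 0·∞ indeterminate form at x → 0⁺.
Rewrite the product as 9·ln^6(x) / x^(-6) and apply L'Hôpital, or use the standard hierarchy x^(-6) ≫ |ln x|^6 as x → 0⁺.
The indeterminate product → 0, so the limit = -3.

Final answer: -3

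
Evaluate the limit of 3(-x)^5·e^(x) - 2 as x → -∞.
The product is a 0·∞ indeterminate form at x → -∞.
Rewrite the product as 3(-x)^5 / e^(-x) (an ∞/∞ form) and apply L'Hôpital, or use the standard hierarchy e^(|x|) ≫ |(-x)^5| as x → -∞.
The indeterminate product → 0, so the limit = -2.

Final answer: -2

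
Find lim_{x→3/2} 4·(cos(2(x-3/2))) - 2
Direct substitution at x = 3/2 gives 2.

Final answer: 2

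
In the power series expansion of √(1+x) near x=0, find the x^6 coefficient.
Expand to order 6: √(1+x) = -21·x^6/1024 + 7·x^5/256 - 5·x^4/128 + x^3/16 - x^2/8 + x/2 + 1 + O(x^7).
The coefficient of x^6 is -21/1024.

Final answer: -21/1024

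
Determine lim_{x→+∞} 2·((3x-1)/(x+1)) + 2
Evaluate the dominant behaviour as x → +∞; each term tends to a finite value or vanishes.
Limit = 8.

Final answer: 8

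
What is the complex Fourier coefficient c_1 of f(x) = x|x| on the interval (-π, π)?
Compute the real Fourier coefficients first: a_1 = 0, b_1 = (-8 + 2·π^2)/π.
Then c_1 = (a_1 − i·b_1)/2 = -i·π + 4·i/π.

Final answer: -i·π + 4·i/π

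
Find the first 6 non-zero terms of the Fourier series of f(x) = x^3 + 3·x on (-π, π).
(-6 + 2·π^2)·sin(x) + (-π^2 - 3/2)·sin(2·x) + (14/9 + 2·π^2/3)·sin(3·x) + (-π^2/2 - 21/16)·sin(4·x) + (138/125 + 2·π^2/5)·sin(5·x) + (-π^2/3 - 17/18)·sin(6·x)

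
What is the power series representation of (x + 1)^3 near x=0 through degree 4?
x^3 + 3·x^2 + 3·x + 1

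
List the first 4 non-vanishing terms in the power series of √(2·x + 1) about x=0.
x^3/2 - x^2/2 + x + 1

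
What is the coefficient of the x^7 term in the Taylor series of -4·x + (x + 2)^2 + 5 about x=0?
Expand to order 7: -4·x + (x + 2)^2 + 5 = x^2 + 9 + O(x^8).
The coefficient of x^7 is 0.

Final answer: 0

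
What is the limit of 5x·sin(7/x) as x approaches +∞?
As x → +∞: let u = 7/x → 0⁺; then 5·x·sin(7/x) = 5·7·sin(u)/u → 5·7·1 = 35.
Limit = 35.

Final answer: 35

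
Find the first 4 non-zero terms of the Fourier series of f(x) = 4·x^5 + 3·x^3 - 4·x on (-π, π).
(-154·π^2 + 8·π^4 + 916)·sin(x) + (-4·π^4 - 43/2 + 17·π^2)·sin(2·x) + (-106·π^2/27 - 4/81 + 8·π^4/3)·sin(3·x) + (-2·π^4 + 13/8 + π^2)·sin(4·x)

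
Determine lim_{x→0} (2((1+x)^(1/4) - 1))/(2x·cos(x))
Both numerator and denominator → 0 as x → 0; this is a 0/0 indeterminate form.
Expand each to leading order near x = 0: numerator ~ x/2, denominator ~ 2·x.
The limit of the ratio is 1/4.

Final answer: 1/4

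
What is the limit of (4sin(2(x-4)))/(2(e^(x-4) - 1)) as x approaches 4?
Both numerator and denominator → 0 as x → 4; this is a 0/0 indeterminate form.
Expand each to leading order near x = 4: numerator ~ 8·(x - 4), denominator ~ 2·(x - 4).
The limit of the ratio is 4.

Final answer: 4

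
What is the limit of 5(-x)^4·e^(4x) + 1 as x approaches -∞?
The product is a 0·∞ indeterminate form at x → -∞.
Rewrite the product as 5(-x)^4 / e^(-4x) (an ∞/∞ form) and apply L'Hôpital, or use the standard hierarchy e^(4|x|) ≫ |(-x)^4| as x → -∞.
The indeterminate product → 0, so the limit = 1.

Final answer: 1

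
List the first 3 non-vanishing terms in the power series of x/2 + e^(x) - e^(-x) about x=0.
x^5/60 + x^3/3 + 5·x/2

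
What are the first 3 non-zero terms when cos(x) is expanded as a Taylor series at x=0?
x^4/24 - x^2/2 + 1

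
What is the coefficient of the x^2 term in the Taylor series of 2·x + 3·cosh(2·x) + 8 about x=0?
Expand to order 2: 2·x + 3·cosh(2·x) + 8 = 6·x^2 + 2·x + 11 + O(x^3).
The coefficient of x^2 is 6.

Final answer: 6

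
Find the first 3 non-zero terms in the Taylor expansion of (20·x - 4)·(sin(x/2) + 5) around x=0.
10·x^2 + 98·x - 20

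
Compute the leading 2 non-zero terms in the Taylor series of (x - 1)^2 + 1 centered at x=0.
2 - 2·x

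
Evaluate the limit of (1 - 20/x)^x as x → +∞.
As x → +∞: this is the defining limit (1 - 20/x)^x → e^(-20).
Limit = e^(-20).

Final answer: e^(-20)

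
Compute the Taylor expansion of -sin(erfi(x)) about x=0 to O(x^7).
x^5·(-1/(5·√(π)) - 4/(15·π^(5/2)) + 4/(3·π^(3/2))) + x^3·(-2/(3·√(π)) + 4/(3·π^(3/2))) - 2·x/√(π)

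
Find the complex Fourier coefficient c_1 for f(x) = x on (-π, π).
Compute the real Fourier coefficients first: a_1 = 0, b_1 = 2.
Then c_1 = (a_1 − i·b_1)/2 = -i.

Final answer: -i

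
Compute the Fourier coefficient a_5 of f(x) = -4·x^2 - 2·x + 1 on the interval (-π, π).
a_5 = (1/π) ∫_{-π}^{π} f(x)·cos(5x) dx.
Evaluate the integral (use parity and integration by parts as needed): a_5 = 16/25.

Final answer: 16/25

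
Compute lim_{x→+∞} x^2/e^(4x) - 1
The quotient is an ∞/∞ indeterminate form as x → +∞.
The exponential denominator e^(4x) dominates the polynomial numerator (e^x ≫ x^2 as x → ∞), so the quotient → 0.
Adding the constant: 0 - 1 = -1. Limit = -1.

Final answer: -1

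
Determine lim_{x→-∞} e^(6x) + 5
Evaluate the dominant behaviour as x → -∞; each term tends to a finite value or vanishes.
Limit = 5.

Final answer: 5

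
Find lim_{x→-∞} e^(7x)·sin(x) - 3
Evaluate the dominant behaviour as x → -∞; each term tends to a finite value or vanishes.
Limit = -3.

Final answer: -3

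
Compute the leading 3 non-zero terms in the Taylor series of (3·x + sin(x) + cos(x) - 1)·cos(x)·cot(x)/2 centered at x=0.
-7·x^2/4 - x/4 + 2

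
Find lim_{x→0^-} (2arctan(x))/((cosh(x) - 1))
Both numerator and denominator → 0 as x → 0^-; this is a 0/0 indeterminate form.
Expand each to leading order near x = 0: numerator ~ 2·x, denominator ~ x^2/2.
The limit of the ratio is -∞.

Final answer: -∞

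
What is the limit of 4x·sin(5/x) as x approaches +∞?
As x → +∞: let u = 5/x → 0⁺; then 4·x·sin(5/x) = 4·5·sin(u)/u → 4·5·1 = 20.
Limit = 20.

Final answer: 20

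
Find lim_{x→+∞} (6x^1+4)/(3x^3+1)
This is an ∞/∞ indeterminate form as x → +∞.
Divide numerator and denominator by x^3 and let the lower-order terms vanish; the numerator's degree 1 is below the denominator's degree 3, so the quotient → 0.
Limit = 0.

Final answer: 0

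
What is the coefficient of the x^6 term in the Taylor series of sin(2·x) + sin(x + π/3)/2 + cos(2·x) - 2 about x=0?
Expand to order 6: sin(2·x) + sin(x + π/3)/2 + cos(2·x) - 2 = x^6·(-4/45 - √(3)/2880) + 43·x^5/160 + x^4·(√(3)/96 + 2/3) - 11·x^3/8 + x^2·(-2 - √(3)/8) + 9·x/4 - 1 + √(3)/4 + O(x^7).
The coefficient of x^6 is -4/45 - √(3)/2880.

Final answer: -4/45 - √(3)/2880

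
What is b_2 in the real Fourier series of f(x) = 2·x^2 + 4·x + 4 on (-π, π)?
b_2 = (1/π) ∫_{-π}^{π} f(x)·sin(2x) dx.
Evaluate the integral (use parity and integration by parts as needed): b_2 = -4.

Final answer: -4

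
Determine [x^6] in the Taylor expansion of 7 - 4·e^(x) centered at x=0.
Expand to order 6: 7 - 4·e^(x) = -x^6/180 - x^5/30 - x^4/6 - 2·x^3/3 - 2·x^2 - 4·x + 3 + O(x^7).
The coefficient of x^6 is -1/180.

Final answer: -1/180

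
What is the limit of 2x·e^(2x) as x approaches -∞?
This is a 0·∞ indeterminate form at x → -∞.
Rewrite the product as 2x / e^(-2x) (an ∞/∞ form) and apply L'Hôpital, or use the standard hierarchy e^(2|x|) ≫ |x| as x → -∞.
The indeterminate product → 0, so the limit = 0.

Final answer: 0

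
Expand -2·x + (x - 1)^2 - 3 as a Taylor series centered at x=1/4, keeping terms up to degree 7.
-47/16 - 7·(x - 1/4)/2 + (x - 1/4)^2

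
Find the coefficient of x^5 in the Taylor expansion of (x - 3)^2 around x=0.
Expand to order 5: (x - 3)^2 = x^2 - 6·x + 9 + O(x^6).
The coefficient of x^5 is 0.

Final answer: 0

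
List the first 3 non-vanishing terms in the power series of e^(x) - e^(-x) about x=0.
x^5/60 + x^3/3 + 2·x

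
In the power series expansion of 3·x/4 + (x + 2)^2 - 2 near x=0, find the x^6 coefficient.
Expand to order 6: 3·x/4 + (x + 2)^2 - 2 = x^2 + 19·x/4 + 2 + O(x^7).
The coefficient of x^6 is 0.

Final answer: 0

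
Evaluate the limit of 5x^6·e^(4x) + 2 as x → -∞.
The product is a 0·∞ indeterminate form at x → -∞.
Rewrite the product as 5x^6 / e^(-4x) (an ∞/∞ form) and apply L'Hôpital, or use the standard hierarchy e^(4|x|) ≫ |x^6| as x → -∞.
The indeterminate product → 0, so the limit = 2.

Final answer: 2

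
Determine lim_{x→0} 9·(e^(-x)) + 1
Direct substitution at x = 0 gives 10.

Final answer: 10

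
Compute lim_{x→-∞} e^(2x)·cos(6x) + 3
Evaluate the dominant behaviour as x → -∞; each term tends to a finite value or vanishes.
Limit = 3.

Final answer: 3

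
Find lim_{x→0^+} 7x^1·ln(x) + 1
The product is a 0·∞ indeterminate form at x → 0⁺.
Rewrite the product as 7·ln(x) / x^(-1) and apply L'Hôpital, or use the standard hierarchy x^(-1) ≫ |ln x| as x → 0⁺.
The indeterminate product → 0, so the limit = 1.

Final answer: 1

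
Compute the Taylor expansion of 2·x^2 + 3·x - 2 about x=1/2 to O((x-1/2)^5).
5·(x - 1/2) + 2·(x - 1/2)^2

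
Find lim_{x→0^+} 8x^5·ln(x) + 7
The product is a 0·∞ indeterminate form at x → 0⁺.
Rewrite the product as 8·ln(x) / x^(-5) and apply L'Hôpital, or use the standard hierarchy x^(-5) ≫ |ln x| as x → 0⁺.
The indeterminate product → 0, so the limit = 7.

Final answer: 7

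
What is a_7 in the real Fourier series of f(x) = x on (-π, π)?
a_7 = (1/π) ∫_{-π}^{π} f(x)·cos(7x) dx.
Evaluate the integral (use parity and integration by parts as needed): a_7 = 0.

Final answer: 0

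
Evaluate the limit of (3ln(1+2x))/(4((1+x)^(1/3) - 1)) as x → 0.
Both numerator and denominator → 0 as x → 0; this is a 0/0 indeterminate form.
Expand each to leading order near x = 0: numerator ~ 6·x, denominator ~ 4·x/3.
The limit of the ratio is 9/2.

Final answer: 9/2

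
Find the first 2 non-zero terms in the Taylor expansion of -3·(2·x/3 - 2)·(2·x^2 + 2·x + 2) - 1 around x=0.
8·x + 11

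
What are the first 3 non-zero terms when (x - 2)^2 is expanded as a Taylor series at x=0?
x^2 - 4·x + 4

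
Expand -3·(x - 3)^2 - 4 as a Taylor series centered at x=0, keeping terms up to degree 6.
-3·x^2 + 18·x - 31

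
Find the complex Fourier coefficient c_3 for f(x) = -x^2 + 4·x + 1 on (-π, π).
Compute the real Fourier coefficients first: a_3 = 4/9, b_3 = 8/3.
Then c_3 = (a_3 − i·b_3)/2 = 2/9 - 4·i/3.

Final answer: 2/9 - 4·i/3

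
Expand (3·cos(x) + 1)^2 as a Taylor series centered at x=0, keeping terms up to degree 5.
13·x^4/4 - 12·x^2 + 16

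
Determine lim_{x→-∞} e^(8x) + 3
Evaluate the dominant behaviour as x → -∞; each term tends to a finite value or vanishes.
Limit = 3.

Final answer: 3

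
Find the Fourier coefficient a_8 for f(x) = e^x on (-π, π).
a_8 = (1/π) ∫_{-π}^{π} f(x)·cos(8x) dx.
Evaluate the integral (use parity and integration by parts as needed): a_8 = (-1 + e^(2·π))·e^(-π)/(65·π).

Final answer: (-1 + e^(2·π))·e^(-π)/(65·π)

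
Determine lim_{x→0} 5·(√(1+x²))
Direct substitution at x = 0 gives 5.

Final answer: 5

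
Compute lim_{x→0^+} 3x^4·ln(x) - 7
The product is a 0·∞ indeterminate form at x → 0⁺.
Rewrite the product as 3·ln(x) / x^(-4) and apply L'Hôpital, or use the standard hierarchy x^(-4) ≫ |ln x| as x → 0⁺.
The indeterminate product → 0, so the limit = -7.

Final answer: -7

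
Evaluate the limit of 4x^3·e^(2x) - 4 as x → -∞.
The product is a 0·∞ indeterminate form at x → -∞.
Rewrite the product as 4x^3 / e^(-2x) (an ∞/∞ form) and apply L'Hôpital, or use the standard hierarchy e^(2|x|) ≫ |x^3| as x → -∞.
The indeterminate product → 0, so the limit = -4.

Final answer: -4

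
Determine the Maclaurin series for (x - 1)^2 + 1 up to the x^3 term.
x^2 - 2·x + 2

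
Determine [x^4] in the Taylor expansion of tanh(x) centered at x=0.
Expand to order 4: tanh(x) = -x^3/3 + x + O(x^5).
The coefficient of x^4 is 0.

Final answer: 0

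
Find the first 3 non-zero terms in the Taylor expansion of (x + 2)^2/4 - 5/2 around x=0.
x^2/4 + x - 3/2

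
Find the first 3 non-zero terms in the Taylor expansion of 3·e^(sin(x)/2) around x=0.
3·x^2/8 + 3·x/2 + 3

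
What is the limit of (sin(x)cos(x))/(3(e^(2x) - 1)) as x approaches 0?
Both numerator and denominator → 0 as x → 0; this is a 0/0 indeterminate form.
Expand each to leading order near x = 0: numerator ~ x, denominator ~ 6·x.
The limit of the ratio is 1/6.

Final answer: 1/6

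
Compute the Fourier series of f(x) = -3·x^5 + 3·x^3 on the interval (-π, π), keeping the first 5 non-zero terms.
(-756 - 6·π^4 + 126·π^2)·sin(x) + (-18·π^2 + 27 + 3·π^4)·sin(2·x) + (-2·π^4 - 116/27 + 58·π^2/9)·sin(3·x) + (-27·π^2/8 + 81/64 + 3·π^4/2)·sin(4·x) + (-6·π^4/5 - 324/625 + 54·π^2/25)·sin(5·x)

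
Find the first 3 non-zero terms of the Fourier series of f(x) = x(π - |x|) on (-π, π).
8·sin(x)/π + 8·sin(3·x)/(27·π) + 8·sin(5·x)/(125·π)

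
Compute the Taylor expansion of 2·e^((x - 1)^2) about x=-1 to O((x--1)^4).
2·e^(4) - 8·e^(4)·(x + 1) + 18·e^(4)·(x + 1)^2 - 88·e^(4)·(x + 1)^3/3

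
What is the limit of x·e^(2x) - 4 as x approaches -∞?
The product is a 0·∞ indeterminate form at x → -∞.
Rewrite the product as x / e^(-2x) (an ∞/∞ form) and apply L'Hôpital, or use the standard hierarchy e^(2|x|) ≫ |x| as x → -∞.
The indeterminate product → 0, so the limit = -4.

Final answer: -4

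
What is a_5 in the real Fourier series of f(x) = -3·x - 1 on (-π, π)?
a_5 = (1/π) ∫_{-π}^{π} f(x)·cos(5x) dx.
Evaluate the integral (use parity and integration by parts as needed): a_5 = 0.

Final answer: 0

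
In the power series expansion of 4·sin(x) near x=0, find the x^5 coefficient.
Expand to order 5: 4·sin(x) = x^5/30 - 2·x^3/3 + 4·x + O(x^6).
The coefficient of x^5 is 1/30.

Final answer: 1/30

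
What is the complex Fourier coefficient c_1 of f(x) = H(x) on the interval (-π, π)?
Compute the real Fourier coefficients first: a_1 = 0, b_1 = 2/π.
Then c_1 = (a_1 − i·b_1)/2 = -i/π.

Final answer: -i/π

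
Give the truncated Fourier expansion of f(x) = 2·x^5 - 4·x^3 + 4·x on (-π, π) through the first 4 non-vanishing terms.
(-88·π^2 + 4·π^4 + 536)·sin(x) + (-2·π^4 - 25 + 14·π^2)·sin(2·x) + (-152·π^2/27 + 520/81 + 4·π^4/3)·sin(3·x) + (-π^4 - 103/32 + 13·π^2/4)·sin(4·x)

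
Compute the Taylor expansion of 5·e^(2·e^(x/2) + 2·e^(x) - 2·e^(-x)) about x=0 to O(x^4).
2735·x^3·e^(2)/24 + 255·x^2·e^(2)/4 + 25·x·e^(2) + 5·e^(2)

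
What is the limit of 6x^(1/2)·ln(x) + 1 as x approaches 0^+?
The product is a 0·∞ indeterminate form at x → 0⁺.
Rewrite the product as 6·ln(x) / x^(-1/2) and apply L'Hôpital, or use the standard hierarchy x^(-1/2) ≫ |ln x| as x → 0⁺.
The indeterminate product → 0, so the limit = 1.

Final answer: 1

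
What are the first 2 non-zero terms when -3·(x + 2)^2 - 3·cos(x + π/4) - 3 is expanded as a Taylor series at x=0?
x·(-12 + 3·√(2)/2) - 15 - 3·√(2)/2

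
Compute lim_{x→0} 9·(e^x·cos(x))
Direct substitution at x = 0 gives 9.

Final answer: 9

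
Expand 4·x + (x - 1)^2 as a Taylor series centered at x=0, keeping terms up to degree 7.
x^2 + 2·x + 1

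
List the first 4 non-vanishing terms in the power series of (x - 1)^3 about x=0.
x^3 - 3·x^2 + 3·x - 1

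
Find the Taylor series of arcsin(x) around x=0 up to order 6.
3·x^5/40 + x^3/6 + x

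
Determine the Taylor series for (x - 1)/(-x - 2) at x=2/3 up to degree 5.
1/8 - 27·(x - 2/3)/64 + 81·(x - 2/3)^2/512 - 243·(x - 2/3)^3/4096 + 729·(x - 2/3)^4/32768 - 2187·(x - 2/3)^5/262144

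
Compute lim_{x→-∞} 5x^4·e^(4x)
This is a 0·∞ indeterminate form at x → -∞.
Rewrite the product as 5x^4 / e^(-4x) (an ∞/∞ form) and apply L'Hôpital, or use the standard hierarchy e^(4|x|) ≫ |x^4| as x → -∞.
The indeterminate product → 0, so the limit = 0.

Final answer: 0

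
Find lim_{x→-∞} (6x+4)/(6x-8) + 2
Evaluate the dominant behaviour as x → -∞; each term tends to a finite value or vanishes.
Limit = 3.

Final answer: 3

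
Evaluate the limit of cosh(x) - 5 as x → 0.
Direct substitution at x = 0 gives -4.

Final answer: -4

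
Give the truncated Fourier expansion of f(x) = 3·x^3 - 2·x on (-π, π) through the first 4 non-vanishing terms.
(-40 + 6·π^2)·sin(x) + (13/2 - 3·π^2)·sin(2·x) + (-8/3 + 2·π^2)·sin(3·x) + (25/16 - 3·π^2/2)·sin(4·x)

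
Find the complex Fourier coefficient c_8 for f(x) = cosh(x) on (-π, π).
Compute the real Fourier coefficients first: a_8 = 2·sinh(π)/(65·π), b_8 = 0.
Then c_8 = (a_8 − i·b_8)/2 = sinh(π)/(65·π).

Final answer: sinh(π)/(65·π)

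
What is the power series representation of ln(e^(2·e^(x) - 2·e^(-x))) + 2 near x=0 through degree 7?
x^7/1260 + x^5/30 + 2·x^3/3 + 4·x + 2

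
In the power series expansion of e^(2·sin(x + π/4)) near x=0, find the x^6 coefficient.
59·√(2)·e^(√(2))/720 + 11·e^(√(2))/72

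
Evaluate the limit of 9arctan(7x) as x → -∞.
Evaluate the dominant behaviour as x → -∞; each term tends to a finite value or vanishes.
Limit = -9·π/2.

Final answer: -9·π/2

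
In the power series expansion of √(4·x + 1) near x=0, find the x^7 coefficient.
Expand to order 7: √(4·x + 1) = 264·x^7 - 84·x^6 + 28·x^5 - 10·x^4 + 4·x^3 - 2·x^2 + 2·x + 1 + O(x^8).
The coefficient of x^7 is 264.

Final answer: 264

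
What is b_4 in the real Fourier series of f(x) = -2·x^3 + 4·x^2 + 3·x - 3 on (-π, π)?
b_4 = (1/π) ∫_{-π}^{π} f(x)·sin(4x) dx.
Evaluate the integral (use parity and integration by parts as needed): b_4 = -15/8 + π^2.

Final answer: -15/8 + π^2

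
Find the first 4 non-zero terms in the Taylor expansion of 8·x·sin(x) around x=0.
-x^8/630 + x^6/15 - 4·x^4/3 + 8·x^2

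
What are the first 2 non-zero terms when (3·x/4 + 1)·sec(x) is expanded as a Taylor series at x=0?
3·x/4 + 1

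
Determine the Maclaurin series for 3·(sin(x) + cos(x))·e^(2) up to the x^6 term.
-x^6·e^(2)/240 + x^5·e^(2)/40 + x^4·e^(2)/8 - x^3·e^(2)/2 - 3·x^2·e^(2)/2 + 3·x·e^(2) + 3·e^(2)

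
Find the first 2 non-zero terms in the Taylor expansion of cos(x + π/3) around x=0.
-√(3)·x/2 + 1/2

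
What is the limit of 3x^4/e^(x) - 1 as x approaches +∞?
The quotient is an ∞/∞ indeterminate form as x → +∞.
The exponential denominator e^(x) dominates the polynomial numerator (e^x ≫ x^4 as x → ∞), so the quotient → 0.
Adding the constant: 0 - 1 = -1. Limit = -1.

Final answer: -1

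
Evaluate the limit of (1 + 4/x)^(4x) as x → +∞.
As x → +∞: write (1 + 4/x)^(4x) = ((1 + 4/x)^x)^4 → (e^4)^4 = e^16.
Limit = e^(16).

Final answer: e^(16)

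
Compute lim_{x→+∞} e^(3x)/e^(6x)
This is an ∞/∞ indeterminate form as x → +∞.
Rewrite e^(3x)/e^(6x) = e^((3−6)x) = e^(-3x); the exponent coefficient is -3 < 0 so e^(-3x) → 0.
Limit = 0.

Final answer: 0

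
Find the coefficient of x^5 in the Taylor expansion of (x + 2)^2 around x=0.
Expand to order 5: (x + 2)^2 = x^2 + 4·x + 4 + O(x^6).
The coefficient of x^5 is 0.

Final answer: 0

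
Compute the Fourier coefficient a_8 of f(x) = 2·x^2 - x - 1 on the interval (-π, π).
a_8 = (1/π) ∫_{-π}^{π} f(x)·cos(8x) dx.
Evaluate the integral (use parity and integration by parts as needed): a_8 = 1/8.

Final answer: 1/8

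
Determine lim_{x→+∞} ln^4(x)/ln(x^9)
This is an ∞/∞ indeterminate form as x → +∞.
Write ln(x^9) = 9·ln(x), reducing the quotient to ln^3(x)/9 → ∞.
Limit = ∞.

Final answer: ∞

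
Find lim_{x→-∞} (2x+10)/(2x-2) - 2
Evaluate the dominant behaviour as x → -∞; each term tends to a finite value or vanishes.
Limit = -1.

Final answer: -1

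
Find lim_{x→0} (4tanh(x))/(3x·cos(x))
Both numerator and denominator → 0 as x → 0; this is a 0/0 indeterminate form.
Expand each to leading order near x = 0: numerator ~ 4·x, denominator ~ 3·x.
The limit of the ratio is 4/3.

Final answer: 4/3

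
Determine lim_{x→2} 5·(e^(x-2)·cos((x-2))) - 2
Direct substitution at x = 2 gives 3.

Final answer: 3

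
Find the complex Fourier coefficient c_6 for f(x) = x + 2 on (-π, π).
Compute the real Fourier coefficients first: a_6 = 0, b_6 = -1/3.
Then c_6 = (a_6 − i·b_6)/2 = i/6.

Final answer: i/6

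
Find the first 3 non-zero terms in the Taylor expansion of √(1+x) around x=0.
-x^2/8 + x/2 + 1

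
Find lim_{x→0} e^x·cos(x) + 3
Direct substitution at x = 0 gives 4.

Final answer: 4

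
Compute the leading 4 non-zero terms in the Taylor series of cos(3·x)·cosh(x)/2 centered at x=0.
11·x^6/45 + 7·x^4/12 - 2·x^2 + 1/2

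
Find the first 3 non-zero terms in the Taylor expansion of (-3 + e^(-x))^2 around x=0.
-x^2 + 4·x + 4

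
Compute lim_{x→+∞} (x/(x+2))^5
As x → +∞: x/(x+2) = 1/(1 + 2/x) → 1, and the 5th power of a limit-1 base also → 1.
Limit = 1.

Final answer: 1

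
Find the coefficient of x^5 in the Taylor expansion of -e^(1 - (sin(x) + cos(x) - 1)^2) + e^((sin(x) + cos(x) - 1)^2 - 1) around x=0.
-3·e^(-1)/4 + 5·e/4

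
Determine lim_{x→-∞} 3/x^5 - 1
Evaluate the dominant behaviour as x → -∞; each term tends to a finite value or vanishes.
Limit = -1.

Final answer: -1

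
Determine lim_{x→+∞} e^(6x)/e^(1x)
This is an ∞/∞ indeterminate form as x → +∞.
Rewrite e^(6x)/e^(1x) = e^((6−1)x) = e^(5x); the exponent coefficient is 5 > 0 so e^(5x) → ∞.
Limit = ∞.

Final answer: ∞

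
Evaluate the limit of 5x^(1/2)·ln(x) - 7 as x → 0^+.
The product is a 0·∞ indeterminate form at x → 0⁺.
Rewrite the product as 5·ln(x) / x^(-1/2) and apply L'Hôpital, or use the standard hierarchy x^(-1/2) ≫ |ln x| as x → 0⁺.
The indeterminate product → 0, so the limit = -7.

Final answer: -7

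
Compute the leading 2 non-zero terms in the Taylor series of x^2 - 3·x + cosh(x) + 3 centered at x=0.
4 - 3·x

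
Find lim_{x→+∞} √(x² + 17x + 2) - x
This is an ∞ − ∞ indeterminate form.
Multiply and divide by the conjugate √(x²+17x + 2) + x; the x² terms cancel, leaving (17x + 2)/(√(x²+17x + 2)+x) → 17/2.
Limit = 17/2.

Final answer: 17/2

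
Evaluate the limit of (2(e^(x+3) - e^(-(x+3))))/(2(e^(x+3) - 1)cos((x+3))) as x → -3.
Both numerator and denominator → 0 as x → -3; this is a 0/0 indeterminate form.
Expand each to leading order near x = -3: numerator ~ 4·(x + 3), denominator ~ 2·(x + 3).
The limit of the ratio is 2.

Final answer: 2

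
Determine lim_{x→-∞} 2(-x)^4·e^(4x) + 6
The product is a 0·∞ indeterminate form at x → -∞.
Rewrite the product as 2(-x)^4 / e^(-4x) (an ∞/∞ form) and apply L'Hôpital, or use the standard hierarchy e^(4|x|) ≫ |(-x)^4| as x → -∞.
The indeterminate product → 0, so the limit = 6.

Final answer: 6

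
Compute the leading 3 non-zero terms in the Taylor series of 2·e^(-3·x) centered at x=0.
9·x^2 - 6·x + 2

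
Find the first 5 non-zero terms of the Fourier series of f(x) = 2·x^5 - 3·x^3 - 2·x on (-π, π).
(-86·π^2 + 4·π^4 + 512)·sin(x) + (-2·π^4 - 35/2 + 13·π^2)·sin(2·x) + (-134·π^2/27 + 160/81 + 4·π^4/3)·sin(3·x) + (-π^4 - 1/32 + 11·π^2/4)·sin(4·x) + (-46·π^2/25 - 224/625 + 4·π^4/5)·sin(5·x)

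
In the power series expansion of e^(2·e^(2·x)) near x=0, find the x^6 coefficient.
216·e^(2)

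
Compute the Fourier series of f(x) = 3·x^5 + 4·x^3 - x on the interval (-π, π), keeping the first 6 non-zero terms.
(-112·π^2 + 6·π^4 + 670)·sin(x) + (-3·π^4 - 31/2 + 11·π^2)·sin(2·x) + (-16·π^2/9 + 14/27 + 2·π^4)·sin(3·x) + (-3·π^4/2 - π^2/8 + 35/64)·sin(4·x) + (-346/625 + 16·π^2/25 + 6·π^4/5)·sin(5·x) + (-π^4 - 7·π^2/9 + 25/54)·sin(6·x)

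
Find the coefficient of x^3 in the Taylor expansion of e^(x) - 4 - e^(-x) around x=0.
Expand to order 3: e^(x) - 4 - e^(-x) = x^3/3 + 2·x - 4 + O(x^4).
The coefficient of x^3 is 1/3.

Final answer: 1/3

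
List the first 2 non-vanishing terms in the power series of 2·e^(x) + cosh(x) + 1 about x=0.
2·x + 4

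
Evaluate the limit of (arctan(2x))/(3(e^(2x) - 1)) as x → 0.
Both numerator and denominator → 0 as x → 0; this is a 0/0 indeterminate form.
Expand each to leading order near x = 0: numerator ~ 2·x, denominator ~ 6·x.
The limit of the ratio is 1/3.

Final answer: 1/3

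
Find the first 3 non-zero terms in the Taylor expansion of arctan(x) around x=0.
x^5/5 - x^3/3 + x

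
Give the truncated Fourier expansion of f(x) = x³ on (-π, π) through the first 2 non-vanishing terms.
(-12 + 2·π^2)·sin(x) + (3/2 - π^2)·sin(2·x)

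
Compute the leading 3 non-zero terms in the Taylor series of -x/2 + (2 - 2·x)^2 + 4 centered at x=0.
4·x^2 - 17·x/2 + 8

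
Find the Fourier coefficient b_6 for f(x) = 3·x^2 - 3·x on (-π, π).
b_6 = (1/π) ∫_{-π}^{π} f(x)·sin(6x) dx.
Evaluate the integral (use parity and integration by parts as needed): b_6 = 1.

Final answer: 1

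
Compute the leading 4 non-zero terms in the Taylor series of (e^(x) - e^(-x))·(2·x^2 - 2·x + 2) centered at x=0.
-2·x^4/3 + 14·x^3/3 - 4·x^2 + 4·x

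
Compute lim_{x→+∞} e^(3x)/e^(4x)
This is an ∞/∞ indeterminate form as x → +∞.
Rewrite e^(3x)/e^(4x) = e^((3−4)x) = e^(-x); the exponent coefficient is -1 < 0 so e^(-x) → 0.
Limit = 0.

Final answer: 0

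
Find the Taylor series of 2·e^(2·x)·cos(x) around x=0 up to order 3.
2·x^3/3 + 3·x^2 + 4·x + 2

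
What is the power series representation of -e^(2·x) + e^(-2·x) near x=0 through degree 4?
-8·x^3/3 - 4·x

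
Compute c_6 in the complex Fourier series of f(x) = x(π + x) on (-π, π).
Compute the real Fourier coefficients first: a_6 = 1/9, b_6 = -π/3.
Then c_6 = (a_6 − i·b_6)/2 = 1/18 + i·π/6.

Final answer: 1/18 + i·π/6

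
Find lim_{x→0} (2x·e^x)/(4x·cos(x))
Both numerator and denominator → 0 as x → 0; this is a 0/0 indeterminate form.
Expand each to leading order near x = 0: numerator ~ 2·x, denominator ~ 4·x.
The limit of the ratio is 1/2.

Final answer: 1/2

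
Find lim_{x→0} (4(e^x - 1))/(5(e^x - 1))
Both numerator and denominator → 0 as x → 0; this is a 0/0 indeterminate form.
Expand each to leading order near x = 0: numerator ~ 4·x, denominator ~ 5·x.
The limit of the ratio is 4/5.

Final answer: 4/5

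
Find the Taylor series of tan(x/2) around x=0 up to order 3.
x^3/24 + x/2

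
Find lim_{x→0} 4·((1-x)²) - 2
Direct substitution at x = 0 gives 2.

Final answer: 2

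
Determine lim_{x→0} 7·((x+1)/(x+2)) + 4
Direct substitution at x = 0 gives 15/2.

Final answer: 15/2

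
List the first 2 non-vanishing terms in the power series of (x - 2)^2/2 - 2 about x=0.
x^2/2 - 2·x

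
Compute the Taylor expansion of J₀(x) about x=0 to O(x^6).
x^4/64 - x^2/4 + 1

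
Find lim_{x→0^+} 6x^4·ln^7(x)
This is a 0·∞ indeterminate form at x → 0⁺.
Rewrite the product as 6·ln^7(x) / x^(-4) and apply L'Hôpital, or use the standard hierarchy x^(-4) ≫ |ln x|^7 as x → 0⁺.
The indeterminate product → 0, so the limit = 0.

Final answer: 0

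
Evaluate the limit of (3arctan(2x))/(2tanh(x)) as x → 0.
Both numerator and denominator → 0 as x → 0; this is a 0/0 indeterminate form.
Expand each to leading order near x = 0: numerator ~ 6·x, denominator ~ 2·x.
The limit of the ratio is 3.

Final answer: 3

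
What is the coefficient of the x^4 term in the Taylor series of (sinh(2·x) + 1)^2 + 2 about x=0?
Expand to order 4: (sinh(2·x) + 1)^2 + 2 = 16·x^4/3 + 8·x^3/3 + 4·x^2 + 4·x + 3 + O(x^5).
The coefficient of x^4 is 16/3.

Final answer: 16/3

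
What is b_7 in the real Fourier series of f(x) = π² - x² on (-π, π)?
b_7 = (1/π) ∫_{-π}^{π} f(x)·sin(7x) dx.
Evaluate the integral (use parity and integration by parts as needed): b_7 = 0.

Final answer: 0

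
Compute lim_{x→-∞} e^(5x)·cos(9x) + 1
Evaluate the dominant behaviour as x → -∞; each term tends to a finite value or vanishes.
Limit = 1.

Final answer: 1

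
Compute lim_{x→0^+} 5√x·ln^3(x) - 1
The product is a 0·∞ indeterminate form at x → 0⁺.
Rewrite the product as 5·ln^3(x) / x^(-1/2) and apply L'Hôpital, or use the standard hierarchy x^(-1/2) ≫ |ln x|^3 as x → 0⁺.
The indeterminate product → 0, so the limit = -1.

Final answer: -1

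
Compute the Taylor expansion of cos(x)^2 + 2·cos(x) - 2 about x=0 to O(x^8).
-17·x^6/360 + 5·x^4/12 - 2·x^2 + 1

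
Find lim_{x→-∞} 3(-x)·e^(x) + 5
The product is a 0·∞ indeterminate form at x → -∞.
Rewrite the product as 3(-x) / e^(-x) (an ∞/∞ form) and apply L'Hôpital, or use the standard hierarchy e^(|x|) ≫ |(-x)| as x → -∞.
The indeterminate product → 0, so the limit = 5.

Final answer: 5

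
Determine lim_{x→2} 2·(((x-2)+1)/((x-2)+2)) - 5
Direct substitution at x = 2 gives -4.

Final answer: -4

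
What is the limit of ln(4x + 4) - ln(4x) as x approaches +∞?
This is an ∞ − ∞ indeterminate form.
Combine the logarithms: ln(4x+4) − ln(4x) = ln((4x+4)/(4x)) = ln(1 + 4/(4x)) → ln(1) = 0.
Limit = 0.

Final answer: 0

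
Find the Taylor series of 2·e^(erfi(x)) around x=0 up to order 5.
x^5·(8/(15·π^(5/2)) + 2/(5·√(π)) + 8/(3·π^(3/2))) + x^4·(4/(3·π^2) + 8/(3·π)) + x^3·(8/(3·π^(3/2)) + 4/(3·√(π))) + 4·x^2/π + 4·x/√(π) + 2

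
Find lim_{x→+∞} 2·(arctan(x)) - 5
Evaluate the dominant behaviour as x → +∞; each term tends to a finite value or vanishes.
Limit = -5 + π.

Final answer: -5 + π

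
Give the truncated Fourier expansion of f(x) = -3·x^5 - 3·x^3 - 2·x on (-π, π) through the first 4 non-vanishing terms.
(-688 - 6·π^4 + 114·π^2)·sin(x) + (-12·π^2 + 20 + 3·π^4)·sin(2·x) + (-2·π^4 - 80/27 + 22·π^2/9)·sin(3·x) + (-3·π^2/8 + 73/64 + 3·π^4/2)·sin(4·x)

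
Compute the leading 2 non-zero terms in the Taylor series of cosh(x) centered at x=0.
x^2/2 + 1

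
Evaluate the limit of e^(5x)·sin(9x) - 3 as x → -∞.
Evaluate the dominant behaviour as x → -∞; each term tends to a finite value or vanishes.
Limit = -3.

Final answer: -3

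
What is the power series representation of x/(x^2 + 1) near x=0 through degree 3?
-x^3 + x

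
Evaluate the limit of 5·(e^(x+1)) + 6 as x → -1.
Direct substitution at x = -1 gives 11.

Final answer: 11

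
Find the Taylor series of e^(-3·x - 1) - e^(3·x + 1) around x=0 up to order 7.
x^7·(-243·e/560 - 243·e^(-1)/560) + x^6·(-81·e/80 + 81·e^(-1)/80) + x^5·(-81·e/40 - 81·e^(-1)/40) + x^4·(-27·e/8 + 27·e^(-1)/8) + x^3·(-9·e/2 - 9·e^(-1)/2) + x^2·(-9·e/2 + 9·e^(-1)/2) + x·(-3·e - 3·e^(-1)) - e + e^(-1)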